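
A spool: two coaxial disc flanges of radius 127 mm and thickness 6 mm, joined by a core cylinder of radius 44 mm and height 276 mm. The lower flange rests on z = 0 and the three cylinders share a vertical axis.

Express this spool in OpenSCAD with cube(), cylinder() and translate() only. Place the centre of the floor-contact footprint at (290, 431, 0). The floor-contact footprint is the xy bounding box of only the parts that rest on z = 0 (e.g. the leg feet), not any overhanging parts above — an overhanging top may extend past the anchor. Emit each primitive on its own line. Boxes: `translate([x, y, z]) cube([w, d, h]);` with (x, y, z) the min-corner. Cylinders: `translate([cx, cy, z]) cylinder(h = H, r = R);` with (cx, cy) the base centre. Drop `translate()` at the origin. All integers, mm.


translate([290, 431, 0]) cylinder(h = 6, r = 127);
translate([290, 431, 6]) cylinder(h = 276, r = 44);
translate([290, 431, 282]) cylinder(h = 6, r = 127);


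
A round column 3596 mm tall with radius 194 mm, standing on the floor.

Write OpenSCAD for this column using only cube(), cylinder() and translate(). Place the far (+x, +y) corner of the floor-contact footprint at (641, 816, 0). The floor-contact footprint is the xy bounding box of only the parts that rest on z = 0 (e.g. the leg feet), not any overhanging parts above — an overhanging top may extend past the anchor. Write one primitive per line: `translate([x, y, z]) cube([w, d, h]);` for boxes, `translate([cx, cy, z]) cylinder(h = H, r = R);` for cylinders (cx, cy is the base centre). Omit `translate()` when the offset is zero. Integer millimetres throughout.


translate([447, 622, 0]) cylinder(h = 3596, r = 194);


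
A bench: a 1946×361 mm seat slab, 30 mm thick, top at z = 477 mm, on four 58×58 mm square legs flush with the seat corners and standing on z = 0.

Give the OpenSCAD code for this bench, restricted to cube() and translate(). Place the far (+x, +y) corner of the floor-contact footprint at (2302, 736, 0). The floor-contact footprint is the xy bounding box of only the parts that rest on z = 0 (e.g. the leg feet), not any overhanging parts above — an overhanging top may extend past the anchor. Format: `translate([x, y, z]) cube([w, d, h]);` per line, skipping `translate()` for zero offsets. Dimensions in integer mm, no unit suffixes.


// leg_h = 477 − 30 = 447
translate([356, 375, 447]) cube([1946, 361, 30]);
translate([356, 375, 0]) cube([58, 58, 447]);
translate([356, 678, 0]) cube([58, 58, 447]);
translate([2244, 375, 0]) cube([58, 58, 447]);
translate([2244, 678, 0]) cube([58, 58, 447]);


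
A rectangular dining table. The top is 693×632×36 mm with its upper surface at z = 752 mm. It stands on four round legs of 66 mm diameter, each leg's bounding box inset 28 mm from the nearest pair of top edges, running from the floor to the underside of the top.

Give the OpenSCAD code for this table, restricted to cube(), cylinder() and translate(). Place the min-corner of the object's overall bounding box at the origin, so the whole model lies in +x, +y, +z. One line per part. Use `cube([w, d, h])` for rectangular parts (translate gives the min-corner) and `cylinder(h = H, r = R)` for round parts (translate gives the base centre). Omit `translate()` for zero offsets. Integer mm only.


translate([0, 0, 716]) cube([693, 632, 36]);
translate([61, 61, 0]) cylinder(h = 716, r = 33);
translate([632, 61, 0]) cylinder(h = 716, r = 33);
translate([61, 571, 0]) cylinder(h = 716, r = 33);
translate([632, 571, 0]) cylinder(h = 716, r = 33);


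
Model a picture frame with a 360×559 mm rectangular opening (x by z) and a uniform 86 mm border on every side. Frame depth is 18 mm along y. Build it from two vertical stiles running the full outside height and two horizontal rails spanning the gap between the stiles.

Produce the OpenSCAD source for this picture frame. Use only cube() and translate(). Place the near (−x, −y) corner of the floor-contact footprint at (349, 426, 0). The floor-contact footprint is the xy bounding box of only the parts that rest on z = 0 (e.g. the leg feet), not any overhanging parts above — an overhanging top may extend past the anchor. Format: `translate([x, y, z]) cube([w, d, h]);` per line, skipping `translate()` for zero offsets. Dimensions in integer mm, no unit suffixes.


translate([349, 426, 0]) cube([86, 18, 731]);
translate([795, 426, 0]) cube([86, 18, 731]);
translate([435, 426, 0]) cube([360, 18, 86]);
translate([435, 426, 645]) cube([360, 18, 86]);


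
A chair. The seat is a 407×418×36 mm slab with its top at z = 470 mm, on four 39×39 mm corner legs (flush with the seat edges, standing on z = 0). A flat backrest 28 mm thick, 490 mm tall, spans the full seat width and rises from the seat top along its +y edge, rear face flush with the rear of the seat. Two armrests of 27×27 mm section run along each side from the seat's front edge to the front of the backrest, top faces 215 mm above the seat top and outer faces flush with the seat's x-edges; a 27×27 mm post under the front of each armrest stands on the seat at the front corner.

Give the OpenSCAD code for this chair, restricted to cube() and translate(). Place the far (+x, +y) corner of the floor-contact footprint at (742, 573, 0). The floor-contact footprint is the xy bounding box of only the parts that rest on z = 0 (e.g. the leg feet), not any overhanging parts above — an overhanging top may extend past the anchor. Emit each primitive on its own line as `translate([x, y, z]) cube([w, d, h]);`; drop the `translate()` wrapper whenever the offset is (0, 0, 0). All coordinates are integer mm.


// leg_h = 470 - 36 = 434
// arm post h = 215 - 27 = 188
translate([335, 155, 434]) cube([407, 418, 36]);
translate([335, 155, 0]) cube([39, 39, 434]);
translate([703, 155, 0]) cube([39, 39, 434]);
translate([335, 534, 0]) cube([39, 39, 434]);
translate([703, 534, 0]) cube([39, 39, 434]);
translate([335, 545, 470]) cube([407, 28, 490]);
translate([335, 155, 658]) cube([27, 390, 27]);
translate([715, 155, 658]) cube([27, 390, 27]);
translate([335, 155, 470]) cube([27, 27, 188]);
translate([715, 155, 470]) cube([27, 27, 188]);


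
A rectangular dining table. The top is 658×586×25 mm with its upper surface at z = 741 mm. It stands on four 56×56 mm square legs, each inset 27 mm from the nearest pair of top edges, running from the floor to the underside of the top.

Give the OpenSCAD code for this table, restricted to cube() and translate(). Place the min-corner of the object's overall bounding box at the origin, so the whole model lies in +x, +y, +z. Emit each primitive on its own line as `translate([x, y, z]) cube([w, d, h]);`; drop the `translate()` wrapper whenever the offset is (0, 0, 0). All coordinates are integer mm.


translate([0, 0, 716]) cube([658, 586, 25]);
translate([27, 27, 0]) cube([56, 56, 716]);
translate([575, 27, 0]) cube([56, 56, 716]);
translate([27, 503, 0]) cube([56, 56, 716]);
translate([575, 503, 0]) cube([56, 56, 716]);


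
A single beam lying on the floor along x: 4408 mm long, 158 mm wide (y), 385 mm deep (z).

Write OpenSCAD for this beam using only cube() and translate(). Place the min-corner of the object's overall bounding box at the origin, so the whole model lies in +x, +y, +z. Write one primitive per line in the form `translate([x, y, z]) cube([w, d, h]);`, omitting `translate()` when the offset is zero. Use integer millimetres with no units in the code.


cube([4408, 158, 385]);


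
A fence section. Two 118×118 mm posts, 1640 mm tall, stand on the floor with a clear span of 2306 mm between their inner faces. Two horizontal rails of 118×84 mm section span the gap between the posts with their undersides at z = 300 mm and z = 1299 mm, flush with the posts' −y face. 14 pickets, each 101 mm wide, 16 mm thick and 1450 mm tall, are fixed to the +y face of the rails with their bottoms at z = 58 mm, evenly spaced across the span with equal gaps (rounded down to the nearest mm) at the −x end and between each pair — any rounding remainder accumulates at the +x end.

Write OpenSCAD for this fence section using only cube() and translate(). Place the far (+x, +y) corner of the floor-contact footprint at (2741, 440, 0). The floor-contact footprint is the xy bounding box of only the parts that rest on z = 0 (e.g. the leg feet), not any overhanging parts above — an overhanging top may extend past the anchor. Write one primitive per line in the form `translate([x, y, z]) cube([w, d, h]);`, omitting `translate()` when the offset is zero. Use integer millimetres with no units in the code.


translate([199, 322, 0]) cube([118, 118, 1640]);
translate([2623, 322, 0]) cube([118, 118, 1640]);
translate([317, 322, 300]) cube([2306, 118, 84]);
translate([317, 322, 1299]) cube([2306, 118, 84]);
translate([376, 440, 58]) cube([101, 16, 1450]);
translate([536, 440, 58]) cube([101, 16, 1450]);
translate([696, 440, 58]) cube([101, 16, 1450]);
translate([856, 440, 58]) cube([101, 16, 1450]);
translate([1016, 440, 58]) cube([101, 16, 1450]);
translate([1176, 440, 58]) cube([101, 16, 1450]);
translate([1336, 440, 58]) cube([101, 16, 1450]);
translate([1496, 440, 58]) cube([101, 16, 1450]);
translate([1656, 440, 58]) cube([101, 16, 1450]);
translate([1816, 440, 58]) cube([101, 16, 1450]);
translate([1976, 440, 58]) cube([101, 16, 1450]);
translate([2136, 440, 58]) cube([101, 16, 1450]);
translate([2296, 440, 58]) cube([101, 16, 1450]);
translate([2456, 440, 58]) cube([101, 16, 1450]);


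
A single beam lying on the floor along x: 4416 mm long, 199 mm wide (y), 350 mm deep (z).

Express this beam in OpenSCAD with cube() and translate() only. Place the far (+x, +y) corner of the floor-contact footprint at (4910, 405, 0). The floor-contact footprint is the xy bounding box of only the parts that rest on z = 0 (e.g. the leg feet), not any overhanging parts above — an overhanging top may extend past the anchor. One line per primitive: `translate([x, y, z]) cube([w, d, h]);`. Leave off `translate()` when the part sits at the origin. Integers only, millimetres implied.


translate([494, 206, 0]) cube([4416, 199, 350]);


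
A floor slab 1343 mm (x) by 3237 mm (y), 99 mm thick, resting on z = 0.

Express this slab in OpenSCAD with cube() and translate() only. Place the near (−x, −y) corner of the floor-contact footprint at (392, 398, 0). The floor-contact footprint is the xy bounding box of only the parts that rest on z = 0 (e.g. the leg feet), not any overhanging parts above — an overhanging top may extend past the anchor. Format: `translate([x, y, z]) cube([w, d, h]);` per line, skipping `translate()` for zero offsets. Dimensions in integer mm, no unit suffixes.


translate([392, 398, 0]) cube([1343, 3237, 99]);


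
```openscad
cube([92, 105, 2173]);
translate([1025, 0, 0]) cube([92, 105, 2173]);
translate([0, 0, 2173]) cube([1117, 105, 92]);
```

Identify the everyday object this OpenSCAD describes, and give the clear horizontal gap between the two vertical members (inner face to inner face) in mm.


A door frame. The clear opening width is 933 mm.

Two 2173 mm tall posts with a header on top — a door frame. The left jamb is 92 mm wide at x = 0; the right jamb starts at x = 1025. The clear opening is 1025 − 92 = 933 mm.


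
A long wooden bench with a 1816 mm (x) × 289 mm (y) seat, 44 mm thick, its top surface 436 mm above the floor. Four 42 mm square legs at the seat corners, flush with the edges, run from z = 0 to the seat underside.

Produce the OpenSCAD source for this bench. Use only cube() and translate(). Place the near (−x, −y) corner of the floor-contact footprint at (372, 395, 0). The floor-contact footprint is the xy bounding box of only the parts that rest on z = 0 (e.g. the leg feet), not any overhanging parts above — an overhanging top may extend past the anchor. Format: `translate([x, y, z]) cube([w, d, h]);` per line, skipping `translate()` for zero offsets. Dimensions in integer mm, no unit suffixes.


translate([372, 395, 392]) cube([1816, 289, 44]);
translate([372, 395, 0]) cube([42, 42, 392]);
translate([372, 642, 0]) cube([42, 42, 392]);
translate([2146, 395, 0]) cube([42, 42, 392]);
translate([2146, 642, 0]) cube([42, 42, 392]);


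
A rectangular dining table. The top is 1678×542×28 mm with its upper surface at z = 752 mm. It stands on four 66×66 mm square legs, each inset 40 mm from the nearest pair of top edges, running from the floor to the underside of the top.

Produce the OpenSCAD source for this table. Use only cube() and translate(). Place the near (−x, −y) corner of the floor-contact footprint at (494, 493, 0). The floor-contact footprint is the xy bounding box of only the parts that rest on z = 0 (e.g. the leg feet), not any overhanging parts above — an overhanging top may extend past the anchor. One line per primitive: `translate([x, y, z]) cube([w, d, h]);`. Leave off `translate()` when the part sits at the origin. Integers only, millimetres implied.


translate([454, 453, 724]) cube([1678, 542, 28]);
translate([494, 493, 0]) cube([66, 66, 724]);
translate([2026, 493, 0]) cube([66, 66, 724]);
translate([494, 889, 0]) cube([66, 66, 724]);
translate([2026, 889, 0]) cube([66, 66, 724]);


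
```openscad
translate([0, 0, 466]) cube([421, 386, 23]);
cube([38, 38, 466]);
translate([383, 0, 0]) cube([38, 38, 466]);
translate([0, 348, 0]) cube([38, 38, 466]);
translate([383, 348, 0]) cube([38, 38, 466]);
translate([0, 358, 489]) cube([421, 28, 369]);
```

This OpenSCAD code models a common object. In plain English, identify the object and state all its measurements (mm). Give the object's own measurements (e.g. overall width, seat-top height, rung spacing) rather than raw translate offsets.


A chair. The seat is a 421×386×23 mm slab with its top at z = 489 mm, on four 38×38 mm corner legs (flush with the seat edges, standing on z = 0). A flat backrest 28 mm thick, 369 mm tall, spans the full seat width and rises from the seat top along its +y edge, rear face flush with the rear of the seat.


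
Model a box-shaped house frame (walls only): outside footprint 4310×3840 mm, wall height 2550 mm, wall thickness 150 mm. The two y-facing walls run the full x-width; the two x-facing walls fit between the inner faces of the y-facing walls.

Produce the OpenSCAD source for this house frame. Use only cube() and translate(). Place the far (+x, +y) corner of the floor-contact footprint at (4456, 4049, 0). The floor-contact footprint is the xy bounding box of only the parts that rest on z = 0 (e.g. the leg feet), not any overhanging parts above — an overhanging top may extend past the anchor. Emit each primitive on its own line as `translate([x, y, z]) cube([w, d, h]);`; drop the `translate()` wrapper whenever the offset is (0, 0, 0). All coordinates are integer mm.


translate([146, 209, 0]) cube([4310, 150, 2550]);
translate([146, 3899, 0]) cube([4310, 150, 2550]);
translate([146, 359, 0]) cube([150, 3540, 2550]);
translate([4306, 359, 0]) cube([150, 3540, 2550]);


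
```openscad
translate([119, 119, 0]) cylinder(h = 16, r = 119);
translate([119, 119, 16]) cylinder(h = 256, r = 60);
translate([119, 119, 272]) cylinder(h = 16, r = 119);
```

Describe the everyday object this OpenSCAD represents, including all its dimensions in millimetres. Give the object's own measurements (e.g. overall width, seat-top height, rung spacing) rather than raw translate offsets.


A spool: two coaxial disc flanges of radius 119 mm and thickness 16 mm, joined by a core cylinder of radius 60 mm and height 256 mm. The lower flange rests on z = 0 and the three cylinders share a vertical axis.


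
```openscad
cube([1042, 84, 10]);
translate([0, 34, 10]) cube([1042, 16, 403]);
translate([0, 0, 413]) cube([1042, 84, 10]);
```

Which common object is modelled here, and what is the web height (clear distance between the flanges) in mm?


An I-beam. The web height is 403 mm.

Two wide flanges with a thin centred web — an I-beam. Overall 423 mm minus two 10 mm flanges gives a web of 423 − 2·10 = 403 mm.


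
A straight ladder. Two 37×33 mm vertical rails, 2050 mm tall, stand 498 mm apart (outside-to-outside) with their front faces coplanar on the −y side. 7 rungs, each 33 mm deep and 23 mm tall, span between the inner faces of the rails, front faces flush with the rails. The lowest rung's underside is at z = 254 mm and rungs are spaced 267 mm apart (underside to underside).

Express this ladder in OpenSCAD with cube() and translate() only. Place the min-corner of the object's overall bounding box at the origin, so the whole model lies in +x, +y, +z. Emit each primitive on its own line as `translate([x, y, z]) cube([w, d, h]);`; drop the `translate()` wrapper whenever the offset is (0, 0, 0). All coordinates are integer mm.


cube([37, 33, 2050]);
translate([461, 0, 0]) cube([37, 33, 2050]);
translate([37, 0, 254]) cube([424, 33, 23]);
translate([37, 0, 521]) cube([424, 33, 23]);
translate([37, 0, 788]) cube([424, 33, 23]);
translate([37, 0, 1055]) cube([424, 33, 23]);
translate([37, 0, 1322]) cube([424, 33, 23]);
translate([37, 0, 1589]) cube([424, 33, 23]);
translate([37, 0, 1856]) cube([424, 33, 23]);


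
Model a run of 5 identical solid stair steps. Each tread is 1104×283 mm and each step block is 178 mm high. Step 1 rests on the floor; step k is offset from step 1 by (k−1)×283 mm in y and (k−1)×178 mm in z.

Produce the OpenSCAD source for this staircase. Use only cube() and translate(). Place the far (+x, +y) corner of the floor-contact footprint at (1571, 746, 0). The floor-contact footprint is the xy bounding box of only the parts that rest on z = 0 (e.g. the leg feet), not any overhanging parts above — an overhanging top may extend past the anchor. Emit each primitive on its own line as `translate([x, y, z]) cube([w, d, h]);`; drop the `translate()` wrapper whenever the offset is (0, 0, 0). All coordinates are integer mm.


translate([467, 463, 0]) cube([1104, 283, 178]);
translate([467, 746, 178]) cube([1104, 283, 178]);
translate([467, 1029, 356]) cube([1104, 283, 178]);
translate([467, 1312, 534]) cube([1104, 283, 178]);
translate([467, 1595, 712]) cube([1104, 283, 178]);


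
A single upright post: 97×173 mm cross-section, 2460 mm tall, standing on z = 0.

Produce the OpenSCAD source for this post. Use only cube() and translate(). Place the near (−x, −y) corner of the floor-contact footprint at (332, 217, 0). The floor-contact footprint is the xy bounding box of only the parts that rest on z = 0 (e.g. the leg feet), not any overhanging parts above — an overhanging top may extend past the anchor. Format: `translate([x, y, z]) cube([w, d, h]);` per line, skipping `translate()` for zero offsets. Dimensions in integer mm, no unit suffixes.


translate([332, 217, 0]) cube([97, 173, 2460]);


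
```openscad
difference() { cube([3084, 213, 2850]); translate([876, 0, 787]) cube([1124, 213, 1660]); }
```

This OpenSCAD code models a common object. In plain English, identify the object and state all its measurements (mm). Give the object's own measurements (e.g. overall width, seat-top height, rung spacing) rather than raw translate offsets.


A wall 3084 mm long (x), 213 mm thick (y), 2850 mm tall, with a rectangular window opening cut through it. The opening is 1124 mm wide and 1660 mm tall; its sill is at z = 787 mm and its near (−x) edge is 876 mm from the wall's −x end. The opening passes through the full wall thickness.


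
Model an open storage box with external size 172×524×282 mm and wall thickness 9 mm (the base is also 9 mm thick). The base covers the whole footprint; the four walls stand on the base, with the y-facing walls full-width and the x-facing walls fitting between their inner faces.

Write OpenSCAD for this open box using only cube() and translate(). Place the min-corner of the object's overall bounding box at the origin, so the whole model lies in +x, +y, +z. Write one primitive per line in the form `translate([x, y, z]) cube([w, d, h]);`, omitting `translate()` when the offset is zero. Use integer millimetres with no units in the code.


cube([172, 524, 9]);
translate([0, 0, 9]) cube([172, 9, 273]);
translate([0, 515, 9]) cube([172, 9, 273]);
translate([0, 9, 9]) cube([9, 506, 273]);
translate([163, 9, 9]) cube([9, 506, 273]);


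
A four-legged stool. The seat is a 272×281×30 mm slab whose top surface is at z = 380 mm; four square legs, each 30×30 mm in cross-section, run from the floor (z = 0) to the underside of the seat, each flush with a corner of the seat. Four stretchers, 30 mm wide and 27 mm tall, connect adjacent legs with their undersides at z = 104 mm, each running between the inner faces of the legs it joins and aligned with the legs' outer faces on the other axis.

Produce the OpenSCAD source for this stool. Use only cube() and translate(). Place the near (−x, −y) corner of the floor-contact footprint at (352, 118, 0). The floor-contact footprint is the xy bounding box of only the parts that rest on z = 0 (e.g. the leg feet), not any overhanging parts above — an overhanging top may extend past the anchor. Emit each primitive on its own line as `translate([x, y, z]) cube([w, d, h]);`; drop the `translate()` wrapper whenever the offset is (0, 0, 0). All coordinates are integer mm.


translate([352, 118, 350]) cube([272, 281, 30]);
translate([352, 118, 0]) cube([30, 30, 350]);
translate([594, 118, 0]) cube([30, 30, 350]);
translate([352, 369, 0]) cube([30, 30, 350]);
translate([594, 369, 0]) cube([30, 30, 350]);
translate([382, 118, 104]) cube([212, 30, 27]);
translate([382, 369, 104]) cube([212, 30, 27]);
translate([352, 148, 104]) cube([30, 221, 27]);
translate([594, 148, 104]) cube([30, 221, 27]);


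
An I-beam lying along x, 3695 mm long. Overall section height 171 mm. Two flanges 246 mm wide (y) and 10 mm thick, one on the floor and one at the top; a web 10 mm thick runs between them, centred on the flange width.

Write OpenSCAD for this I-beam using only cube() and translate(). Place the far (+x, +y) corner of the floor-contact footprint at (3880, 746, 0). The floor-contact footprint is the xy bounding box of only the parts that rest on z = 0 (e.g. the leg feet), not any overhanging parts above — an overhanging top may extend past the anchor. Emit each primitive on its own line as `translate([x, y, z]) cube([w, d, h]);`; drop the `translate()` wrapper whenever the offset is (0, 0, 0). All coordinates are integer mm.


translate([185, 500, 0]) cube([3695, 246, 10]);
translate([185, 618, 10]) cube([3695, 10, 151]);
translate([185, 500, 161]) cube([3695, 246, 10]);


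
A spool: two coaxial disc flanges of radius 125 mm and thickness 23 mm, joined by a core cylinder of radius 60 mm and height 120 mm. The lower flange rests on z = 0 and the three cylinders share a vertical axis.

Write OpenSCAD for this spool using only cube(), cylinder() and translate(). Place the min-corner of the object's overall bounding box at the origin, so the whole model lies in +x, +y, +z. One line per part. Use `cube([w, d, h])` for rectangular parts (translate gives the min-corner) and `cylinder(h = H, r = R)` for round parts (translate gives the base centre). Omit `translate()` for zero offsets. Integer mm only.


translate([125, 125, 0]) cylinder(h = 23, r = 125);
translate([125, 125, 23]) cylinder(h = 120, r = 60);
translate([125, 125, 143]) cylinder(h = 23, r = 125);


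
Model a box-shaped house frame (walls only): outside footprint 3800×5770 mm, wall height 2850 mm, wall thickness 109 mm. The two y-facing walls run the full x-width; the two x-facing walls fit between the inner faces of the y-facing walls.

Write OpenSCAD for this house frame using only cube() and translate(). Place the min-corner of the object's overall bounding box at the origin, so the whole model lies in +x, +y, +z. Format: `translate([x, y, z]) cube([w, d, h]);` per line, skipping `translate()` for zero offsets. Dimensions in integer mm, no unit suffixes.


cube([3800, 109, 2850]);
translate([0, 5661, 0]) cube([3800, 109, 2850]);
translate([0, 109, 0]) cube([109, 5552, 2850]);
translate([3691, 109, 0]) cube([109, 5552, 2850]);


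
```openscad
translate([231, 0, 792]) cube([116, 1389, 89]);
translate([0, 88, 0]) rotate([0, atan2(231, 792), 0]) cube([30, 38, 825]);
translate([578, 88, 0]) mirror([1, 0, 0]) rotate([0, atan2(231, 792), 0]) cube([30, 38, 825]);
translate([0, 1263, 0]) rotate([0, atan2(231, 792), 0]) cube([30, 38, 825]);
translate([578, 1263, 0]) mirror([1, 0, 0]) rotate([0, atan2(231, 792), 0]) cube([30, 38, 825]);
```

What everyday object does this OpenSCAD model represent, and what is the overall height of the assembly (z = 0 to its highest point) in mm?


A sawhorse. The overall height is 881 mm.

A beam across two mirrored pairs of raked legs — a sawhorse. The beam's underside is at z = 792 (matching the legs' vertical rise in atan2(231, 792)) and the beam is 89 mm tall, so its top is at 792 + 89 = 881 mm. The raked legs top out at the beam's underside, so that is the highest point.


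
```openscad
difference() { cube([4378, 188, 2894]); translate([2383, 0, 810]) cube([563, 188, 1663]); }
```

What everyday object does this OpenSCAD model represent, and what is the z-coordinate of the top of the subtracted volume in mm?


A wall with a window opening. The window head height is 2473 mm.

A wall with a rectangular opening subtracted — a window. Sill at z = 810, opening 1663 mm tall, so the head is at 810 + 1663 = 2473 mm.


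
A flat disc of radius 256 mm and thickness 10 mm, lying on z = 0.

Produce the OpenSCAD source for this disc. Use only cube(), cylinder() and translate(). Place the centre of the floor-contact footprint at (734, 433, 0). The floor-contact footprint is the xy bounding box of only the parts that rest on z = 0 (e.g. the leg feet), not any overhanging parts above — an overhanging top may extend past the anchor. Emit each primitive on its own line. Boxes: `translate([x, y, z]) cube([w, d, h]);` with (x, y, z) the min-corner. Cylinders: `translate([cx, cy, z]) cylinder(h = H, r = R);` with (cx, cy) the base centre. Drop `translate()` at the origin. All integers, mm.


translate([734, 433, 0]) cylinder(h = 10, r = 256);


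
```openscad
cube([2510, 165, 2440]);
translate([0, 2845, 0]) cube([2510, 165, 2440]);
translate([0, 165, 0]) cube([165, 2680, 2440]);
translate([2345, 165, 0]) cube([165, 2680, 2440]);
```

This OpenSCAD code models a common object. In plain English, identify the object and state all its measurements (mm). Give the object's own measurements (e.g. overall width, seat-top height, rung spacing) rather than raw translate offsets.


The wall frame of a small rectangular building: four walls, each 2440 mm tall and 165 mm thick, enclosing a footprint 2510 mm (x) by 3010 mm (y) outside-to-outside, with no floor or roof. The front and back walls (the −y and +y sides) span the full width; the two side walls fit between them.


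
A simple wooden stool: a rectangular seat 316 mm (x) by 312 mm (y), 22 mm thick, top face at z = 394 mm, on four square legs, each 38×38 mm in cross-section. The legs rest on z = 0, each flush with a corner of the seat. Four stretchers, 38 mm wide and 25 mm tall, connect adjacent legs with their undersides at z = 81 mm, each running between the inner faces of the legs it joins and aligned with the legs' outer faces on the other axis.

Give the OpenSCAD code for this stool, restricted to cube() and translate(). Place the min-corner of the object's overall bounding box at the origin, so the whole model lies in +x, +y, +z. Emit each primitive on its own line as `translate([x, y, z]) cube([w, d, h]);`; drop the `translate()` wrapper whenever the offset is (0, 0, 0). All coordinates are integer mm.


// leg_h = 394 - 22 = 372
// stretcher span = 316 - 2*38 = 240
translate([0, 0, 372]) cube([316, 312, 22]);
cube([38, 38, 372]);
translate([278, 0, 0]) cube([38, 38, 372]);
translate([0, 274, 0]) cube([38, 38, 372]);
translate([278, 274, 0]) cube([38, 38, 372]);
translate([38, 0, 81]) cube([240, 38, 25]);
translate([38, 274, 81]) cube([240, 38, 25]);
translate([0, 38, 81]) cube([38, 236, 25]);
translate([278, 38, 81]) cube([38, 236, 25]);


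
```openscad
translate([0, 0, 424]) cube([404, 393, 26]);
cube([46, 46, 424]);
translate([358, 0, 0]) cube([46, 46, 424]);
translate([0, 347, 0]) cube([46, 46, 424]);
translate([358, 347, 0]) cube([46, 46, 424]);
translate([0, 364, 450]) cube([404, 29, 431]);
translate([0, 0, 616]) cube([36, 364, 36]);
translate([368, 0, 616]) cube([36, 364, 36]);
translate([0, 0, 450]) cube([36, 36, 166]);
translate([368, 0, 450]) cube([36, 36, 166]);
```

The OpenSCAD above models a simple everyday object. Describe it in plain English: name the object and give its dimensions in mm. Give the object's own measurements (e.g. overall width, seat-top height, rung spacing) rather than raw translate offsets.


A chair. The seat is a 404×393×26 mm slab with its top at z = 450 mm, on four 46×46 mm corner legs (flush with the seat edges, standing on z = 0). A flat backrest 29 mm thick, 431 mm tall, spans the full seat width and rises from the seat top along its +y edge, rear face flush with the rear of the seat. Two armrests of 36×36 mm section run along each side from the seat's front edge to the front of the backrest, top faces 202 mm above the seat top and outer faces flush with the seat's x-edges; a 36×36 mm post under the front of each armrest stands on the seat at the front corner.


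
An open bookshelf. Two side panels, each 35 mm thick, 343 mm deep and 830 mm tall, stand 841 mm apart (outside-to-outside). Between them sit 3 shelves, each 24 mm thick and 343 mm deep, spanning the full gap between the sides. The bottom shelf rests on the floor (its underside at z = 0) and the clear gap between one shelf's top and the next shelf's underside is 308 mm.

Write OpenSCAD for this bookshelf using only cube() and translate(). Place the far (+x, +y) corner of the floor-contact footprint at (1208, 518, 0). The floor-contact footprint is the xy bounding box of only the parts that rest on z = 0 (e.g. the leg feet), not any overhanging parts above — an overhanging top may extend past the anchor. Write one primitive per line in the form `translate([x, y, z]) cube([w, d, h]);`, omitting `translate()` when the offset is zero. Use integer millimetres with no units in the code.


translate([367, 175, 0]) cube([35, 343, 830]);
translate([1173, 175, 0]) cube([35, 343, 830]);
translate([402, 175, 0]) cube([771, 343, 24]);
translate([402, 175, 332]) cube([771, 343, 24]);
translate([402, 175, 664]) cube([771, 343, 24]);


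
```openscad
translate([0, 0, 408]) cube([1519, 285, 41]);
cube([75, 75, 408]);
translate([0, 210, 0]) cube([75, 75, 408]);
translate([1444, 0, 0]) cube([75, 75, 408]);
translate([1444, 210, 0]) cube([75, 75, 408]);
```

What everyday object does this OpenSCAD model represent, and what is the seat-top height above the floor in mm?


A bench. The seat-top height is 449 mm.

A long slab on four corner posts — a bench. The slab sits at z = 408 with thickness 41, so the top is 408 + 41 = 449 mm.


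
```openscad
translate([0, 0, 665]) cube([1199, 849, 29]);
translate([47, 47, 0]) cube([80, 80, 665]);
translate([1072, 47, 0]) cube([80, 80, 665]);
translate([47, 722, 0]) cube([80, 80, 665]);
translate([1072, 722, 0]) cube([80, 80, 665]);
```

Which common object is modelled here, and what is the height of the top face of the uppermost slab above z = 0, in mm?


A table. The table height is 694 mm.

A 1199×849×29 slab sits at z = 665 on four 80 mm square posts — a table. The top surface is at 665 + 29 = 694 mm.


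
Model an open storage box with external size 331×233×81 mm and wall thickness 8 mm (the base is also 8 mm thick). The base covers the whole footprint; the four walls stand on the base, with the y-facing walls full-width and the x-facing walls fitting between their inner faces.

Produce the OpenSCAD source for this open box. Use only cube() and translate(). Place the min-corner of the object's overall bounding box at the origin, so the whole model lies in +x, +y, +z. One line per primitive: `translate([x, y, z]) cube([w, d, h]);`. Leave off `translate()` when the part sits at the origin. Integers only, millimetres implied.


cube([331, 233, 8]);
translate([0, 0, 8]) cube([331, 8, 73]);
translate([0, 225, 8]) cube([331, 8, 73]);
translate([0, 8, 8]) cube([8, 217, 73]);
translate([323, 8, 8]) cube([8, 217, 73]);


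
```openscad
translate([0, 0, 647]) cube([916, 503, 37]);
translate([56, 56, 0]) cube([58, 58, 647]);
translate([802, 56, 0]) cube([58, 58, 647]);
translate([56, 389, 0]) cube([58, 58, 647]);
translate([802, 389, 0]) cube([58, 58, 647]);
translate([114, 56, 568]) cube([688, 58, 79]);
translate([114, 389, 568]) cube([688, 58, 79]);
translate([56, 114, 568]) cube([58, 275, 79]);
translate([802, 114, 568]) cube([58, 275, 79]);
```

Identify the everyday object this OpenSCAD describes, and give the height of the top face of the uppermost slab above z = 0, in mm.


A table. The table height is 684 mm.

A 916×503×37 slab sits at z = 647 on four 58 mm square posts — a table. The top surface is at 647 + 37 = 684 mm.


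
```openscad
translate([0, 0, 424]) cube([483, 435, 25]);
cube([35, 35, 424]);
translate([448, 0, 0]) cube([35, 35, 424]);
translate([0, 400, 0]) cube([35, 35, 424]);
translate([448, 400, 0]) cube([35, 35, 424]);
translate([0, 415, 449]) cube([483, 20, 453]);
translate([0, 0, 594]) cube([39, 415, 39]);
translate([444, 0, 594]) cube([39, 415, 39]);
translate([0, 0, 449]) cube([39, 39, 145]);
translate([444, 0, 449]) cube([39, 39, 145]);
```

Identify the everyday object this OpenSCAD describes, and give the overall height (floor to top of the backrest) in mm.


A chair. The overall height is 902 mm.

A slab on four corner posts with a tall panel at the back — a chair. The seat slab sits at z = 424 with thickness 25, and the 453 mm backrest starts at the seat top, so the overall height is 424 + 25 + 453 = 902 mm.


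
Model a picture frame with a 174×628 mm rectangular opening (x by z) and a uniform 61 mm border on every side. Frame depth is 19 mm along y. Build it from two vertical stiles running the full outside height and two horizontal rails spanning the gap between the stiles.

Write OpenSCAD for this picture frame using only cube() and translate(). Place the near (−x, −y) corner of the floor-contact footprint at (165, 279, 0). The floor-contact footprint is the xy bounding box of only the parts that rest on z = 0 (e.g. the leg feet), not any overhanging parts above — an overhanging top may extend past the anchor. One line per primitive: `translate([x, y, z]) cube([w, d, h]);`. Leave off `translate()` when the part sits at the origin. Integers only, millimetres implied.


translate([165, 279, 0]) cube([61, 19, 750]);
translate([400, 279, 0]) cube([61, 19, 750]);
translate([226, 279, 0]) cube([174, 19, 61]);
translate([226, 279, 689]) cube([174, 19, 61]);


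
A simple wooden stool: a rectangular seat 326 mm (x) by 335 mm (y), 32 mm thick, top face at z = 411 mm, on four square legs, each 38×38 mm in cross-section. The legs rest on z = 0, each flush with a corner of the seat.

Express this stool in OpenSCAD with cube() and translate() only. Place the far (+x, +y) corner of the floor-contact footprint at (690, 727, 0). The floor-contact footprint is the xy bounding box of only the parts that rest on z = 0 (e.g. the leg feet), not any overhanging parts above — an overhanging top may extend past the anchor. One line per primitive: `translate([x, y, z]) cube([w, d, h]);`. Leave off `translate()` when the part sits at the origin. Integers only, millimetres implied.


translate([364, 392, 379]) cube([326, 335, 32]);
translate([364, 392, 0]) cube([38, 38, 379]);
translate([652, 392, 0]) cube([38, 38, 379]);
translate([364, 689, 0]) cube([38, 38, 379]);
translate([652, 689, 0]) cube([38, 38, 379]);


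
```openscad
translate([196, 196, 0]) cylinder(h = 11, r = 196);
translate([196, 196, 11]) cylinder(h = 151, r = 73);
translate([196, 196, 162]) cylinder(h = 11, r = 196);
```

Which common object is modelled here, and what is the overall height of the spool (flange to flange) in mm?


A spool. The overall height is 173 mm.

Three coaxial cylinders, large–small–large — a spool. Two 11 mm flanges and a 151 mm core give 11 + 151 + 11 = 173 mm.


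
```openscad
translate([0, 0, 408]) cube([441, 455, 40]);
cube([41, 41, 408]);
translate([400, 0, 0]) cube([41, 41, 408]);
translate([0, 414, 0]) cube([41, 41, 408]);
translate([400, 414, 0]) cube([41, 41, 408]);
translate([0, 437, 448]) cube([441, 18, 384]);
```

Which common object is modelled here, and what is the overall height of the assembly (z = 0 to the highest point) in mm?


A chair. The overall height is 832 mm.

A slab on four corner posts with a tall panel at the back — a chair. The seat slab sits at z = 408 with thickness 40, and the 384 mm backrest starts at the seat top, so the overall height is 408 + 40 + 384 = 832 mm.


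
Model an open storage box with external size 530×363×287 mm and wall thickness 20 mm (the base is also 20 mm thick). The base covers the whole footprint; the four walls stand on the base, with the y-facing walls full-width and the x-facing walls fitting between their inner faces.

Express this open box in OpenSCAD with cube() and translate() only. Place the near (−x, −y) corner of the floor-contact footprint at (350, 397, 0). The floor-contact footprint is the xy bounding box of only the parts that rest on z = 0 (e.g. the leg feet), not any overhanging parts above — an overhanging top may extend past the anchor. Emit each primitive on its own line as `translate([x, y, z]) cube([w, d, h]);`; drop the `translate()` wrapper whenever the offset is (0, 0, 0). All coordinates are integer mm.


translate([350, 397, 0]) cube([530, 363, 20]);
translate([350, 397, 20]) cube([530, 20, 267]);
translate([350, 740, 20]) cube([530, 20, 267]);
translate([350, 417, 20]) cube([20, 323, 267]);
translate([860, 417, 20]) cube([20, 323, 267]);


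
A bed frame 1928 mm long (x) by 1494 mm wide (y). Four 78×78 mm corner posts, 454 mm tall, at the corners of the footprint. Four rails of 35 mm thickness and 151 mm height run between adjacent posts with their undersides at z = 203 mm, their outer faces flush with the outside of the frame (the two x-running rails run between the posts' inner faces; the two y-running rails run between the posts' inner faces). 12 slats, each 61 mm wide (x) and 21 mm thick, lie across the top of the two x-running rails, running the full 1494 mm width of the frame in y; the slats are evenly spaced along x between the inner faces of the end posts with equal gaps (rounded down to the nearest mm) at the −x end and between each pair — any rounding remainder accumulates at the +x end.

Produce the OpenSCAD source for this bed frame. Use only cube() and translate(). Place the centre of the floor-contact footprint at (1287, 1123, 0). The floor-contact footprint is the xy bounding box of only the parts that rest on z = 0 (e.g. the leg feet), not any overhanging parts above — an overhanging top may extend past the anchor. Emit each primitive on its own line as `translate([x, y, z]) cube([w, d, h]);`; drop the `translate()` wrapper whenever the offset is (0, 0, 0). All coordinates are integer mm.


translate([323, 376, 0]) cube([78, 78, 454]);
translate([323, 1792, 0]) cube([78, 78, 454]);
translate([2173, 376, 0]) cube([78, 78, 454]);
translate([2173, 1792, 0]) cube([78, 78, 454]);
translate([401, 376, 203]) cube([1772, 35, 151]);
translate([401, 1835, 203]) cube([1772, 35, 151]);
translate([323, 454, 203]) cube([35, 1338, 151]);
translate([2216, 454, 203]) cube([35, 1338, 151]);
translate([481, 376, 354]) cube([61, 1494, 21]);
translate([622, 376, 354]) cube([61, 1494, 21]);
translate([763, 376, 354]) cube([61, 1494, 21]);
translate([904, 376, 354]) cube([61, 1494, 21]);
translate([1045, 376, 354]) cube([61, 1494, 21]);
translate([1186, 376, 354]) cube([61, 1494, 21]);
translate([1327, 376, 354]) cube([61, 1494, 21]);
translate([1468, 376, 354]) cube([61, 1494, 21]);
translate([1609, 376, 354]) cube([61, 1494, 21]);
translate([1750, 376, 354]) cube([61, 1494, 21]);
translate([1891, 376, 354]) cube([61, 1494, 21]);
translate([2032, 376, 354]) cube([61, 1494, 21]);
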